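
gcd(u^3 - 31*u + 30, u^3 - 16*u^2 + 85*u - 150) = u - 5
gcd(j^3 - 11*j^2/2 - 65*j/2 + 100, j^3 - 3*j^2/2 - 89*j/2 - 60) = j^2 - 3*j - 40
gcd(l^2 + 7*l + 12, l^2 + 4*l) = l + 4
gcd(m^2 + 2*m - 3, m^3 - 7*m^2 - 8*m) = 1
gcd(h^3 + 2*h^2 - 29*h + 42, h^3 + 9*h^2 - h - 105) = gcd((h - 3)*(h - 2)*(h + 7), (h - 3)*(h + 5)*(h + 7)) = h^2 + 4*h - 21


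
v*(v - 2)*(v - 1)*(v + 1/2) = v^4 - 5*v^3/2 + v^2/2 + v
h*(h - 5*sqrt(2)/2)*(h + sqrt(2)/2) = h^3 - 2*sqrt(2)*h^2 - 5*h/2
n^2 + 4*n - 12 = (n - 2)*(n + 6)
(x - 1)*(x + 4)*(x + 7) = x^3 + 10*x^2 + 17*x - 28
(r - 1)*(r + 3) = r^2 + 2*r - 3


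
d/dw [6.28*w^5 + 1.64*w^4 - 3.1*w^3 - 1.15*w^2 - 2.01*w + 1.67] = 31.4*w^4 + 6.56*w^3 - 9.3*w^2 - 2.3*w - 2.01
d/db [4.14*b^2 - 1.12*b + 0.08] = 8.28*b - 1.12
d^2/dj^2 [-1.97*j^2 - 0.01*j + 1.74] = -3.94000000000000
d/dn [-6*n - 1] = -6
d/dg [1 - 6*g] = -6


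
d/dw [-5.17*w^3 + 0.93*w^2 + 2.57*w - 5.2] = -15.51*w^2 + 1.86*w + 2.57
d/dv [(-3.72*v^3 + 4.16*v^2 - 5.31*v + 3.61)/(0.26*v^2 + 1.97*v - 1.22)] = (-0.9672*v^4 - 14.6568*v^3 + 23.191*v^2 - 12.0276*v - 0.633500000000001)/(0.0676*v^4 + 1.0244*v^3 + 3.2465*v^2 - 4.8068*v + 1.4884)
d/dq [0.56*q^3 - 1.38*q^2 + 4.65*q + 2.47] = 1.68*q^2 - 2.76*q + 4.65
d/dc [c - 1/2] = 1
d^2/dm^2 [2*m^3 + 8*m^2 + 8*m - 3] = 12*m + 16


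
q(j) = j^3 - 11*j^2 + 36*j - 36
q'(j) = 3*j^2 - 22*j + 36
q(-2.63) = -224.96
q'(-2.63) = 114.61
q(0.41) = -23.02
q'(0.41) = 27.48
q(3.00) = 0.00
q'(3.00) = -3.00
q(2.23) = 0.67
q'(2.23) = 1.86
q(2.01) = 0.04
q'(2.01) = 3.90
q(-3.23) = -300.74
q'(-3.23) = 138.36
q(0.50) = -20.62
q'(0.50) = 25.75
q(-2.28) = -187.11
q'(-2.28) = 101.76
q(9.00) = 126.00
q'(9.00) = 81.00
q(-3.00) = -270.00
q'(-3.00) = 129.00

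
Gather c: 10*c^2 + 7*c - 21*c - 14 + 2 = 10*c^2 - 14*c - 12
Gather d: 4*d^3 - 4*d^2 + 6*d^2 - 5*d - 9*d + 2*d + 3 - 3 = 4*d^3 + 2*d^2 - 12*d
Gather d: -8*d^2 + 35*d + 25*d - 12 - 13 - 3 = -8*d^2 + 60*d - 28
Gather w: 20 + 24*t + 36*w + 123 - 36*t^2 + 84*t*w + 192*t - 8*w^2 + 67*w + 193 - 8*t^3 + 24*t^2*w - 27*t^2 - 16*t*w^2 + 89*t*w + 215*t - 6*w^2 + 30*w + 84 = -8*t^3 - 63*t^2 + 431*t + w^2*(-16*t - 14) + w*(24*t^2 + 173*t + 133) + 420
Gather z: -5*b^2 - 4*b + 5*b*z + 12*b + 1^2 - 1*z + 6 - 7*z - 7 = -5*b^2 + 8*b + z*(5*b - 8)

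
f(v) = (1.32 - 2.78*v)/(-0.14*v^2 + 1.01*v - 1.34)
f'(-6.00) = -0.09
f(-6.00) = -1.45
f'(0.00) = 1.33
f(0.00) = -0.99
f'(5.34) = -1796.61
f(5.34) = -220.94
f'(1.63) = 454.63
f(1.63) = 48.91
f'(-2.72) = -0.06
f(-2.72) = -1.73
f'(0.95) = 9.31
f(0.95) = 2.61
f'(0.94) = 9.06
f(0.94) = 2.51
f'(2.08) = 61.39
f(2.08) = -28.77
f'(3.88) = -9.16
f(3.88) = -20.09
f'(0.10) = 1.58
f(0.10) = -0.84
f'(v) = (1.32 - 2.78*v)*(0.28*v - 1.01)/(-0.14*v^2 + 1.01*v - 1.34)^2 - 2.78/(-0.14*v^2 + 1.01*v - 1.34)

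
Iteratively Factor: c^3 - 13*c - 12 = (c + 1)*(c^2 - c - 12) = (c - 4)*(c + 1)*(c + 3)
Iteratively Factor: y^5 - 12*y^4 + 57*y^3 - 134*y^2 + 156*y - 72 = (y - 2)*(y^4 - 10*y^3 + 37*y^2 - 60*y + 36) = (y - 2)^2*(y^3 - 8*y^2 + 21*y - 18) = (y - 3)*(y - 2)^2*(y^2 - 5*y + 6) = (y - 3)*(y - 2)^3*(y - 3)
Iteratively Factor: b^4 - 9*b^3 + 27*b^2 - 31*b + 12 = (b - 4)*(b^3 - 5*b^2 + 7*b - 3) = (b - 4)*(b - 1)*(b^2 - 4*b + 3) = (b - 4)*(b - 1)^2*(b - 3)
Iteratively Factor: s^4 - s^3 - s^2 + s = (s - 1)*(s^3 - s) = (s - 1)^2*(s^2 + s) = s*(s - 1)^2*(s + 1)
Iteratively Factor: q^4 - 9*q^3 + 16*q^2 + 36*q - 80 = (q - 2)*(q^3 - 7*q^2 + 2*q + 40) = (q - 4)*(q - 2)*(q^2 - 3*q - 10) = (q - 5)*(q - 4)*(q - 2)*(q + 2)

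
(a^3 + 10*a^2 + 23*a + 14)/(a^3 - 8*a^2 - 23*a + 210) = (a^3 + 10*a^2 + 23*a + 14)/(a^3 - 8*a^2 - 23*a + 210)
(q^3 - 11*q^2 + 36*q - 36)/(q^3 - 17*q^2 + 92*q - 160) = (q^3 - 11*q^2 + 36*q - 36)/(q^3 - 17*q^2 + 92*q - 160)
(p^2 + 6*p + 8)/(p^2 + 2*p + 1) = (p^2 + 6*p + 8)/(p^2 + 2*p + 1)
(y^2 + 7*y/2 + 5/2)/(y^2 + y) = (y + 5/2)/y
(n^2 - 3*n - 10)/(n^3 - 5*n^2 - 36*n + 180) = (n + 2)/(n^2 - 36)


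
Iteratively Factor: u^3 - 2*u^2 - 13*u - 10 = (u + 1)*(u^2 - 3*u - 10) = (u - 5)*(u + 1)*(u + 2)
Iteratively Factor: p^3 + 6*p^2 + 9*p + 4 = (p + 4)*(p^2 + 2*p + 1) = (p + 1)*(p + 4)*(p + 1)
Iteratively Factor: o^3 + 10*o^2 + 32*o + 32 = (o + 4)*(o^2 + 6*o + 8) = (o + 2)*(o + 4)*(o + 4)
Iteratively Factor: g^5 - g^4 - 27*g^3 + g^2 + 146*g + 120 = (g - 5)*(g^4 + 4*g^3 - 7*g^2 - 34*g - 24) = (g - 5)*(g + 2)*(g^3 + 2*g^2 - 11*g - 12) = (g - 5)*(g + 2)*(g + 4)*(g^2 - 2*g - 3) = (g - 5)*(g - 3)*(g + 2)*(g + 4)*(g + 1)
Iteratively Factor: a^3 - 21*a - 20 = (a - 5)*(a^2 + 5*a + 4) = (a - 5)*(a + 4)*(a + 1)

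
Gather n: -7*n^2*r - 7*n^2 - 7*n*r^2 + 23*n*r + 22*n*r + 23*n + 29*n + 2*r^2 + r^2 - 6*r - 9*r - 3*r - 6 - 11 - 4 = n^2*(-7*r - 7) + n*(-7*r^2 + 45*r + 52) + 3*r^2 - 18*r - 21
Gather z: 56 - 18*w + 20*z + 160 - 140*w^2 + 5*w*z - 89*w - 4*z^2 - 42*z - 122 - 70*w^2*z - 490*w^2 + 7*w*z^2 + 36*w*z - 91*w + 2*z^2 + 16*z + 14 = -630*w^2 - 198*w + z^2*(7*w - 2) + z*(-70*w^2 + 41*w - 6) + 108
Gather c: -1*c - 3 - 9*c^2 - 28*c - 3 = -9*c^2 - 29*c - 6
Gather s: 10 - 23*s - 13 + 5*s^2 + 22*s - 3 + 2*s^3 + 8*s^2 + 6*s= 2*s^3 + 13*s^2 + 5*s - 6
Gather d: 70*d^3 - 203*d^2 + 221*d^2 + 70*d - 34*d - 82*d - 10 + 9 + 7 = 70*d^3 + 18*d^2 - 46*d + 6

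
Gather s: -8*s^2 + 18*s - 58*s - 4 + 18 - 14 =-8*s^2 - 40*s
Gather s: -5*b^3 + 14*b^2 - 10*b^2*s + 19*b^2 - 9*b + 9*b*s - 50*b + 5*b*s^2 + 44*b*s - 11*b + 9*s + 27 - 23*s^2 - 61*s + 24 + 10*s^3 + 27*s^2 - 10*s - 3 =-5*b^3 + 33*b^2 - 70*b + 10*s^3 + s^2*(5*b + 4) + s*(-10*b^2 + 53*b - 62) + 48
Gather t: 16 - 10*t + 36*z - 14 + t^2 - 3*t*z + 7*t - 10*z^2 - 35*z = t^2 + t*(-3*z - 3) - 10*z^2 + z + 2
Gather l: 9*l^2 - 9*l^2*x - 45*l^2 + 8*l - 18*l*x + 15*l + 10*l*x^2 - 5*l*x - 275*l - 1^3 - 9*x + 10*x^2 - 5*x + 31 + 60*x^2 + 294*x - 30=l^2*(-9*x - 36) + l*(10*x^2 - 23*x - 252) + 70*x^2 + 280*x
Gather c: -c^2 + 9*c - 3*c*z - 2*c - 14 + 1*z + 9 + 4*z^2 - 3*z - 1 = -c^2 + c*(7 - 3*z) + 4*z^2 - 2*z - 6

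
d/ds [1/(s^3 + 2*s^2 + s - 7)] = (-3*s^2 - 4*s - 1)/(s^3 + 2*s^2 + s - 7)^2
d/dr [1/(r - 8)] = -1/(r - 8)^2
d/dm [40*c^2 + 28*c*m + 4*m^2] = 28*c + 8*m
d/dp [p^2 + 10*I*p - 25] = 2*p + 10*I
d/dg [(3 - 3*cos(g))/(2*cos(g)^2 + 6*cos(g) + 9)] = 3*(4*cos(g) - cos(2*g) + 14)*sin(g)/(6*cos(g) + cos(2*g) + 10)^2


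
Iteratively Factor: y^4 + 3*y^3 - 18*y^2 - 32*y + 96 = (y - 3)*(y^3 + 6*y^2 - 32) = (y - 3)*(y + 4)*(y^2 + 2*y - 8) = (y - 3)*(y - 2)*(y + 4)*(y + 4)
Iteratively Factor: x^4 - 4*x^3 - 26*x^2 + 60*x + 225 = (x - 5)*(x^3 + x^2 - 21*x - 45) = (x - 5)*(x + 3)*(x^2 - 2*x - 15) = (x - 5)^2*(x + 3)*(x + 3)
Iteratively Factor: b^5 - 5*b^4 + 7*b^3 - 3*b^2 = (b)*(b^4 - 5*b^3 + 7*b^2 - 3*b) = b^2*(b^3 - 5*b^2 + 7*b - 3) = b^2*(b - 1)*(b^2 - 4*b + 3) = b^2*(b - 3)*(b - 1)*(b - 1)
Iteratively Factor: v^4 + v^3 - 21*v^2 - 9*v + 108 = (v + 3)*(v^3 - 2*v^2 - 15*v + 36) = (v - 3)*(v + 3)*(v^2 + v - 12) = (v - 3)*(v + 3)*(v + 4)*(v - 3)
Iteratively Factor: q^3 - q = (q)*(q^2 - 1) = q*(q - 1)*(q + 1)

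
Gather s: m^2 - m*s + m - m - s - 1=m^2 + s*(-m - 1) - 1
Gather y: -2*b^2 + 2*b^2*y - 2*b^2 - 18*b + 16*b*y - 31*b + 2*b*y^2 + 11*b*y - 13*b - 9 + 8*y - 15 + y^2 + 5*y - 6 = -4*b^2 - 62*b + y^2*(2*b + 1) + y*(2*b^2 + 27*b + 13) - 30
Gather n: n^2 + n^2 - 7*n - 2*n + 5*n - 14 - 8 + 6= 2*n^2 - 4*n - 16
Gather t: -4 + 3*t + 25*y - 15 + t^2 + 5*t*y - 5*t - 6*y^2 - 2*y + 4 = t^2 + t*(5*y - 2) - 6*y^2 + 23*y - 15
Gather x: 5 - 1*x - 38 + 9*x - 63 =8*x - 96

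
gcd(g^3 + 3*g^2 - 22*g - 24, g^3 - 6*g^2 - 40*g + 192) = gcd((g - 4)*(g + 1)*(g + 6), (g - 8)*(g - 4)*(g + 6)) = g^2 + 2*g - 24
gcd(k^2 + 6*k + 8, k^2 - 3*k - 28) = k + 4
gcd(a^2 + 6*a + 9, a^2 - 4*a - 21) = a + 3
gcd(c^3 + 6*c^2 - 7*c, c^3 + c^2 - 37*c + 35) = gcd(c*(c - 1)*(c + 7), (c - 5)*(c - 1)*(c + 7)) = c^2 + 6*c - 7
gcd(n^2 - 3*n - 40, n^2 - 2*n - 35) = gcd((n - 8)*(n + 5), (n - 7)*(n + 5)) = n + 5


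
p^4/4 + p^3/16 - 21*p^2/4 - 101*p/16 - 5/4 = (p/4 + 1)*(p - 5)*(p + 1/4)*(p + 1)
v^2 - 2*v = v*(v - 2)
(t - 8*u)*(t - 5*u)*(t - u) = t^3 - 14*t^2*u + 53*t*u^2 - 40*u^3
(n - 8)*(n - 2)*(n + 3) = n^3 - 7*n^2 - 14*n + 48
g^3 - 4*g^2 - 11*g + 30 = (g - 5)*(g - 2)*(g + 3)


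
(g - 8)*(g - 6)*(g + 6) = g^3 - 8*g^2 - 36*g + 288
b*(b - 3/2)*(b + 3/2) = b^3 - 9*b/4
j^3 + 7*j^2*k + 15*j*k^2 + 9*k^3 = (j + k)*(j + 3*k)^2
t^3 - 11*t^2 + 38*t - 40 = (t - 5)*(t - 4)*(t - 2)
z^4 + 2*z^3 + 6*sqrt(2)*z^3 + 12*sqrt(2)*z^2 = z^2*(z + 2)*(z + 6*sqrt(2))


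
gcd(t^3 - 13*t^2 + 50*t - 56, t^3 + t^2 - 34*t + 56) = t^2 - 6*t + 8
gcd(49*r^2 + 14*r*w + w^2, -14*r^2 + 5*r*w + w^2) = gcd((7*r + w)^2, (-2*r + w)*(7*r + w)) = 7*r + w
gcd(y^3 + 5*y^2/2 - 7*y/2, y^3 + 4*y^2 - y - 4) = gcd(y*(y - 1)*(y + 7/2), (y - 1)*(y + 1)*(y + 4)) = y - 1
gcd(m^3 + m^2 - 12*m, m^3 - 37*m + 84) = m - 3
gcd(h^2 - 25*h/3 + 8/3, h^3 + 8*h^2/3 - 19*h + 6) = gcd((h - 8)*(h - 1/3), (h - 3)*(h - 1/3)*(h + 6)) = h - 1/3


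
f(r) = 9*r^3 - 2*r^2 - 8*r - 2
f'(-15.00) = 6127.00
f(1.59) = 16.40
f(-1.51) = -25.47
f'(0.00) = -8.00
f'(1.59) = 53.90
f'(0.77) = 4.93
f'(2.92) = 210.53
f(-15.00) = -30707.00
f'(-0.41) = -1.82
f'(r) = 27*r^2 - 4*r - 8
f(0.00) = -2.00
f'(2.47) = 146.84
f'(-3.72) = 380.52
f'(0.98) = 14.01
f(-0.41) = 0.32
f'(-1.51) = 59.60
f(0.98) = -3.29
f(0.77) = -5.24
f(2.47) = 101.66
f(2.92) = 181.66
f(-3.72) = -463.23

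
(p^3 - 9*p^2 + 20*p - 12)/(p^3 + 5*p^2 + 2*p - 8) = (p^2 - 8*p + 12)/(p^2 + 6*p + 8)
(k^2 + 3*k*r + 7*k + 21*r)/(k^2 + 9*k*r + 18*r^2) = (k + 7)/(k + 6*r)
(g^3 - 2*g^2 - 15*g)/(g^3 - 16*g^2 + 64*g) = (g^2 - 2*g - 15)/(g^2 - 16*g + 64)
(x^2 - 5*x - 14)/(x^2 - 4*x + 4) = (x^2 - 5*x - 14)/(x^2 - 4*x + 4)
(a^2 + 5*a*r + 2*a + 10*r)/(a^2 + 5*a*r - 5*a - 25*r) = (a + 2)/(a - 5)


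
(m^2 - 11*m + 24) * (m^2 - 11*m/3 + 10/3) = m^4 - 44*m^3/3 + 203*m^2/3 - 374*m/3 + 80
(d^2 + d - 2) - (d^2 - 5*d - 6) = 6*d + 4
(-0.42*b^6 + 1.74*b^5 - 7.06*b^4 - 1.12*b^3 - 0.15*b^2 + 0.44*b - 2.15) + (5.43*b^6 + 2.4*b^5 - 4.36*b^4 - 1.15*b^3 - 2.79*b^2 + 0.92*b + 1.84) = 5.01*b^6 + 4.14*b^5 - 11.42*b^4 - 2.27*b^3 - 2.94*b^2 + 1.36*b - 0.31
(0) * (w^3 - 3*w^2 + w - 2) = 0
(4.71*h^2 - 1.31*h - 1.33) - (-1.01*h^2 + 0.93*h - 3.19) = 5.72*h^2 - 2.24*h + 1.86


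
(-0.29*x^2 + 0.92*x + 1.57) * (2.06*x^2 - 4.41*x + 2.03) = -0.5974*x^4 + 3.1741*x^3 - 1.4117*x^2 - 5.0561*x + 3.1871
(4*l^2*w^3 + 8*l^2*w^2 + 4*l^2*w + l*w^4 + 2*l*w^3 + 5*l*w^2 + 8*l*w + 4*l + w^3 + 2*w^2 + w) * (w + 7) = 4*l^2*w^4 + 36*l^2*w^3 + 60*l^2*w^2 + 28*l^2*w + l*w^5 + 9*l*w^4 + 19*l*w^3 + 43*l*w^2 + 60*l*w + 28*l + w^4 + 9*w^3 + 15*w^2 + 7*w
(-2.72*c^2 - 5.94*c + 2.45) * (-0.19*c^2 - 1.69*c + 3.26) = 0.5168*c^4 + 5.7254*c^3 + 0.7059*c^2 - 23.5049*c + 7.987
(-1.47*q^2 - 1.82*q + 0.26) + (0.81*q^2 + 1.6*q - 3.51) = -0.66*q^2 - 0.22*q - 3.25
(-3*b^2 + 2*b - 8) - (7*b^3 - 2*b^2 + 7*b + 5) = -7*b^3 - b^2 - 5*b - 13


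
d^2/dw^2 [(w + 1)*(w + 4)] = 2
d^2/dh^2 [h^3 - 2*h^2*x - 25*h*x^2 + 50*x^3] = 6*h - 4*x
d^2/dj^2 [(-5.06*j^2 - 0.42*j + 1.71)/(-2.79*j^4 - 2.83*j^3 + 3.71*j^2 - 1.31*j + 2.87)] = (236.325276*j^8 + 278.945316*j^7 - 27.3559399999997*j^6 - 632.876778*j^5 + 978.442374*j^4 + 962.52414*j^3 - 625.895148*j^2 - 60.300324*j + 117.061648)/(21.717639*j^12 + 66.087009*j^11 - 19.60254*j^10 - 122.501582*j^9 + 21.105561*j^8 - 68.989842*j^7 - 9.93968300000001*j^6 + 186.52317*j^5 - 132.505947*j^4 + 155.870294*j^3 - 106.452318*j^2 + 32.371017*j - 23.639903)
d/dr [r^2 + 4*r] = 2*r + 4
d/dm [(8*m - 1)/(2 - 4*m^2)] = 2*(4*m^2 - m + 2)/(4*m^4 - 4*m^2 + 1)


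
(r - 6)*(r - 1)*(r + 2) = r^3 - 5*r^2 - 8*r + 12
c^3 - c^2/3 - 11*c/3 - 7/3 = (c - 7/3)*(c + 1)^2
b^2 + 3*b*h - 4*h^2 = (b - h)*(b + 4*h)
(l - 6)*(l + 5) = l^2 - l - 30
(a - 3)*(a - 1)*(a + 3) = a^3 - a^2 - 9*a + 9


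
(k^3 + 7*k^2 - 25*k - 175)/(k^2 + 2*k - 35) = k + 5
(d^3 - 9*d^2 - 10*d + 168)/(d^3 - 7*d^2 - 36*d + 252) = (d + 4)/(d + 6)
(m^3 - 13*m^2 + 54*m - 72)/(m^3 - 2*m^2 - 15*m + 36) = (m^2 - 10*m + 24)/(m^2 + m - 12)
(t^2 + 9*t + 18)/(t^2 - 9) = (t + 6)/(t - 3)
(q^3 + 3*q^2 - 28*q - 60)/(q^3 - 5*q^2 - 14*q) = (q^2 + q - 30)/(q*(q - 7))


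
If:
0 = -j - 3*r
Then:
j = -3*r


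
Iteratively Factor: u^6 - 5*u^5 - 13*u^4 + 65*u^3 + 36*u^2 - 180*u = (u - 3)*(u^5 - 2*u^4 - 19*u^3 + 8*u^2 + 60*u) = (u - 3)*(u - 2)*(u^4 - 19*u^2 - 30*u) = (u - 3)*(u - 2)*(u + 3)*(u^3 - 3*u^2 - 10*u) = (u - 5)*(u - 3)*(u - 2)*(u + 3)*(u^2 + 2*u) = (u - 5)*(u - 3)*(u - 2)*(u + 2)*(u + 3)*(u)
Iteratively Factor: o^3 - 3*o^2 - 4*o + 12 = (o - 2)*(o^2 - o - 6) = (o - 2)*(o + 2)*(o - 3)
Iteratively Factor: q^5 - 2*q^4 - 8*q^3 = (q)*(q^4 - 2*q^3 - 8*q^2) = q^2*(q^3 - 2*q^2 - 8*q) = q^2*(q + 2)*(q^2 - 4*q) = q^2*(q - 4)*(q + 2)*(q)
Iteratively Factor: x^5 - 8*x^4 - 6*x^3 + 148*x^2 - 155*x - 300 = (x - 5)*(x^4 - 3*x^3 - 21*x^2 + 43*x + 60) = (x - 5)*(x - 3)*(x^3 - 21*x - 20) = (x - 5)*(x - 3)*(x + 4)*(x^2 - 4*x - 5) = (x - 5)*(x - 3)*(x + 1)*(x + 4)*(x - 5)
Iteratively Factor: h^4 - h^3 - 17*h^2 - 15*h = (h)*(h^3 - h^2 - 17*h - 15) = h*(h + 1)*(h^2 - 2*h - 15) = h*(h + 1)*(h + 3)*(h - 5)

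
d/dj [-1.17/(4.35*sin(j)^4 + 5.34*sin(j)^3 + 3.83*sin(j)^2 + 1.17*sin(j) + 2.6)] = (20.358*sin(j)^3 + 18.7434*sin(j)^2 + 8.9622*sin(j) + 1.3689)*cos(j)/(4.35*sin(j)^4 + 5.34*sin(j)^3 + 3.83*sin(j)^2 + 1.17*sin(j) + 2.6)^2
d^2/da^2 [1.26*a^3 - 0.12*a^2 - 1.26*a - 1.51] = 7.56*a - 0.24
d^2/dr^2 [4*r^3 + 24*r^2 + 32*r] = 24*r + 48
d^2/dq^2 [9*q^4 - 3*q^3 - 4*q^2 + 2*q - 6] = 108*q^2 - 18*q - 8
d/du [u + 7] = 1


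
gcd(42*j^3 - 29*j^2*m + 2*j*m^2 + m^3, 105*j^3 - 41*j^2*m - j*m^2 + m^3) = 21*j^2 - 4*j*m - m^2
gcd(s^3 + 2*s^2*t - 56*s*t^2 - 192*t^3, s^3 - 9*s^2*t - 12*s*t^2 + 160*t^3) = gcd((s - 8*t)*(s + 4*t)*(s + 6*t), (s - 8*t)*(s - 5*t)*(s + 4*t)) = s^2 - 4*s*t - 32*t^2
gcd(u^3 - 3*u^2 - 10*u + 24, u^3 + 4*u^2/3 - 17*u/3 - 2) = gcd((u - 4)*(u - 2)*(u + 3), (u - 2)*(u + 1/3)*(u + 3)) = u^2 + u - 6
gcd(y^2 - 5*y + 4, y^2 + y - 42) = 1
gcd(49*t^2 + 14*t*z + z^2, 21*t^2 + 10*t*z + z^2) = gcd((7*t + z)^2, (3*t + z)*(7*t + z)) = 7*t + z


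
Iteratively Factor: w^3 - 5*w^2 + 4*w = (w - 4)*(w^2 - w) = w*(w - 4)*(w - 1)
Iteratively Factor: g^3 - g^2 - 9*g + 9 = (g - 3)*(g^2 + 2*g - 3) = (g - 3)*(g + 3)*(g - 1)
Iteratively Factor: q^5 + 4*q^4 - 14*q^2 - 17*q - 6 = (q + 1)*(q^4 + 3*q^3 - 3*q^2 - 11*q - 6) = (q + 1)*(q + 3)*(q^3 - 3*q - 2) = (q + 1)^2*(q + 3)*(q^2 - q - 2) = (q + 1)^3*(q + 3)*(q - 2)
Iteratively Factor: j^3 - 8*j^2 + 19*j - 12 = (j - 4)*(j^2 - 4*j + 3) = (j - 4)*(j - 3)*(j - 1)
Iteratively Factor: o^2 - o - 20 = (o - 5)*(o + 4)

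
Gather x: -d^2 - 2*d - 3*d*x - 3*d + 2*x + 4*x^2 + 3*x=-d^2 - 5*d + 4*x^2 + x*(5 - 3*d)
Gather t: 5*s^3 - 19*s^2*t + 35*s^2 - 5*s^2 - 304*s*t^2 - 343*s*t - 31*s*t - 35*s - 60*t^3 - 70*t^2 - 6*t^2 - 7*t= 5*s^3 + 30*s^2 - 35*s - 60*t^3 + t^2*(-304*s - 76) + t*(-19*s^2 - 374*s - 7)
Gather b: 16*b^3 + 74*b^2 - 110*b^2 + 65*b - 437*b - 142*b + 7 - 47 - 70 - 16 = 16*b^3 - 36*b^2 - 514*b - 126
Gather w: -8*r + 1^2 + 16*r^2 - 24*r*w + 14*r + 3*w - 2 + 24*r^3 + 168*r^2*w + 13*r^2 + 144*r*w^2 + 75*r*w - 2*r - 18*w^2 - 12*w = 24*r^3 + 29*r^2 + 4*r + w^2*(144*r - 18) + w*(168*r^2 + 51*r - 9) - 1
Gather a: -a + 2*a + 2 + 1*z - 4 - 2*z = a - z - 2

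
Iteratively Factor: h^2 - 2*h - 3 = (h - 3)*(h + 1)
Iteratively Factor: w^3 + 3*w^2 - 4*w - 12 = (w + 3)*(w^2 - 4) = (w - 2)*(w + 3)*(w + 2)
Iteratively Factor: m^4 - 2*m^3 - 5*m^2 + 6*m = (m - 1)*(m^3 - m^2 - 6*m) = (m - 3)*(m - 1)*(m^2 + 2*m) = (m - 3)*(m - 1)*(m + 2)*(m)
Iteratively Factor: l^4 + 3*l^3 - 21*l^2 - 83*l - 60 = (l - 5)*(l^3 + 8*l^2 + 19*l + 12) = (l - 5)*(l + 4)*(l^2 + 4*l + 3) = (l - 5)*(l + 3)*(l + 4)*(l + 1)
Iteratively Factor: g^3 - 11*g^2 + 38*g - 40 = (g - 4)*(g^2 - 7*g + 10) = (g - 5)*(g - 4)*(g - 2)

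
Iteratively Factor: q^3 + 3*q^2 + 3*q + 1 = (q + 1)*(q^2 + 2*q + 1) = (q + 1)^2*(q + 1)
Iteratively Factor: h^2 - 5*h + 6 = (h - 3)*(h - 2)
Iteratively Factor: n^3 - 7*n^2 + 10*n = (n)*(n^2 - 7*n + 10) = n*(n - 2)*(n - 5)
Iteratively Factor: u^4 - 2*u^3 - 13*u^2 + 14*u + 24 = (u + 3)*(u^3 - 5*u^2 + 2*u + 8) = (u - 4)*(u + 3)*(u^2 - u - 2) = (u - 4)*(u - 2)*(u + 3)*(u + 1)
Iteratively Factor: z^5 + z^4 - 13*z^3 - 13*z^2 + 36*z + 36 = (z + 1)*(z^4 - 13*z^2 + 36) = (z - 2)*(z + 1)*(z^3 + 2*z^2 - 9*z - 18) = (z - 2)*(z + 1)*(z + 3)*(z^2 - z - 6) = (z - 2)*(z + 1)*(z + 2)*(z + 3)*(z - 3)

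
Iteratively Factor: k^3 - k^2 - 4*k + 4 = (k - 1)*(k^2 - 4) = (k - 2)*(k - 1)*(k + 2)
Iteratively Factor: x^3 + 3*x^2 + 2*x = (x + 1)*(x^2 + 2*x) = (x + 1)*(x + 2)*(x)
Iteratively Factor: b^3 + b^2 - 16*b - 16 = (b + 4)*(b^2 - 3*b - 4) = (b + 1)*(b + 4)*(b - 4)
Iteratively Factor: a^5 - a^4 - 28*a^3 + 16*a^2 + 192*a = (a - 4)*(a^4 + 3*a^3 - 16*a^2 - 48*a) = a*(a - 4)*(a^3 + 3*a^2 - 16*a - 48) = a*(a - 4)*(a + 4)*(a^2 - a - 12) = a*(a - 4)^2*(a + 4)*(a + 3)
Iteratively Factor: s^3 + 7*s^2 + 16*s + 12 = (s + 3)*(s^2 + 4*s + 4) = (s + 2)*(s + 3)*(s + 2)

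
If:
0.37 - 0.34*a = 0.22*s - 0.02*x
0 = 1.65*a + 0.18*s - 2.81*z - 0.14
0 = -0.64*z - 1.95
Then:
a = -0.0119284294234592*x - 6.35976847249834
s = 0.10934393638171*x + 11.5105512756793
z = -3.05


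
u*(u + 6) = u^2 + 6*u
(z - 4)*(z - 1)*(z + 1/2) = z^3 - 9*z^2/2 + 3*z/2 + 2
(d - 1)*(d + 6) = d^2 + 5*d - 6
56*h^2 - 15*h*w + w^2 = (-8*h + w)*(-7*h + w)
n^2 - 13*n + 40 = (n - 8)*(n - 5)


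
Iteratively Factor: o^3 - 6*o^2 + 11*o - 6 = (o - 1)*(o^2 - 5*o + 6) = (o - 2)*(o - 1)*(o - 3)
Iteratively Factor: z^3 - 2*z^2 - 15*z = (z)*(z^2 - 2*z - 15) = z*(z - 5)*(z + 3)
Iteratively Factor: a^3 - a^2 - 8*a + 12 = (a - 2)*(a^2 + a - 6) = (a - 2)*(a + 3)*(a - 2)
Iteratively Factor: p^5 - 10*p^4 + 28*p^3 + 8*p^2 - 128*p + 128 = (p - 4)*(p^4 - 6*p^3 + 4*p^2 + 24*p - 32) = (p - 4)*(p - 2)*(p^3 - 4*p^2 - 4*p + 16) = (p - 4)*(p - 2)*(p + 2)*(p^2 - 6*p + 8) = (p - 4)^2*(p - 2)*(p + 2)*(p - 2)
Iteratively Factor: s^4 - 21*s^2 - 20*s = (s)*(s^3 - 21*s - 20) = s*(s + 4)*(s^2 - 4*s - 5) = s*(s - 5)*(s + 4)*(s + 1)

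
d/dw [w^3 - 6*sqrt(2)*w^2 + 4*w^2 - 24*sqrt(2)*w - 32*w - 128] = 3*w^2 - 12*sqrt(2)*w + 8*w - 24*sqrt(2) - 32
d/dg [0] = 0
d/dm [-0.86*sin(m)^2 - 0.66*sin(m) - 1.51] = -(1.72*sin(m) + 0.66)*cos(m)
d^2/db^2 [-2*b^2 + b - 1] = -4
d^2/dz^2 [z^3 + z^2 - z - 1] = 6*z + 2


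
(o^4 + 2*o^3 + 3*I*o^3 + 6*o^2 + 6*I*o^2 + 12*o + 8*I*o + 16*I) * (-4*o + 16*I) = -4*o^5 - 8*o^4 + 4*I*o^4 - 72*o^3 + 8*I*o^3 - 144*o^2 + 64*I*o^2 - 128*o + 128*I*o - 256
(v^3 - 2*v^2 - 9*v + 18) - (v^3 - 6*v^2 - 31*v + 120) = 4*v^2 + 22*v - 102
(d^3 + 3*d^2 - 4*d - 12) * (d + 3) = d^4 + 6*d^3 + 5*d^2 - 24*d - 36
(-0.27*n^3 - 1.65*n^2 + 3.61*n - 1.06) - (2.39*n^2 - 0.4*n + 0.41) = -0.27*n^3 - 4.04*n^2 + 4.01*n - 1.47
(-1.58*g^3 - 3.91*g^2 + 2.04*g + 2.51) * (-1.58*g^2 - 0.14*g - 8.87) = 2.4964*g^5 + 6.399*g^4 + 11.3388*g^3 + 30.4303*g^2 - 18.4462*g - 22.2637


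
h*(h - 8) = h^2 - 8*h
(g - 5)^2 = g^2 - 10*g + 25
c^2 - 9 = (c - 3)*(c + 3)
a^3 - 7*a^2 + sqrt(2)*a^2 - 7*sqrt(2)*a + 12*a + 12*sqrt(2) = (a - 4)*(a - 3)*(a + sqrt(2))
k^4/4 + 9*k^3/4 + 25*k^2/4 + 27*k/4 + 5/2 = (k/4 + 1/2)*(k + 1)^2*(k + 5)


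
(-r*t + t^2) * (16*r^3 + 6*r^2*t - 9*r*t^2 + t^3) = -16*r^4*t + 10*r^3*t^2 + 15*r^2*t^3 - 10*r*t^4 + t^5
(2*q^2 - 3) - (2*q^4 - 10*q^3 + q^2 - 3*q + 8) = -2*q^4 + 10*q^3 + q^2 + 3*q - 11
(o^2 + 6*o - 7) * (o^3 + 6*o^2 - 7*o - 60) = o^5 + 12*o^4 + 22*o^3 - 144*o^2 - 311*o + 420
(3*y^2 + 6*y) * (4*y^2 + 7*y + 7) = 12*y^4 + 45*y^3 + 63*y^2 + 42*y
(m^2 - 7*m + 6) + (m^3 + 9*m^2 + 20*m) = m^3 + 10*m^2 + 13*m + 6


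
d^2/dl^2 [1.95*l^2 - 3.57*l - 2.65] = 3.90000000000000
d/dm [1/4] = 0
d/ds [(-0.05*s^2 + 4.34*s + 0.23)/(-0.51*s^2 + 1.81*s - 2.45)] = (2.1229*s^2 + 0.4796*s - 11.0493)/(0.2601*s^4 - 1.8462*s^3 + 5.7751*s^2 - 8.869*s + 6.0025)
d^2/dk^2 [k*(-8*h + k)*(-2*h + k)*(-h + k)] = 52*h^2 - 66*h*k + 12*k^2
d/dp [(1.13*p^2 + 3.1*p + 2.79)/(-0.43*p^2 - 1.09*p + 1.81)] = (0.1013*p^2 + 6.49*p + 8.6521)/(0.1849*p^4 + 0.9374*p^3 - 0.3685*p^2 - 3.9458*p + 3.2761)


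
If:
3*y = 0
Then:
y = 0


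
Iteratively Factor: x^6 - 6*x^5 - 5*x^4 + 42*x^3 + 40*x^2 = (x)*(x^5 - 6*x^4 - 5*x^3 + 42*x^2 + 40*x) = x*(x + 2)*(x^4 - 8*x^3 + 11*x^2 + 20*x) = x*(x + 1)*(x + 2)*(x^3 - 9*x^2 + 20*x) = x*(x - 5)*(x + 1)*(x + 2)*(x^2 - 4*x) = x*(x - 5)*(x - 4)*(x + 1)*(x + 2)*(x)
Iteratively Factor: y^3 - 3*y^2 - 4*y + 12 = (y - 3)*(y^2 - 4) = (y - 3)*(y - 2)*(y + 2)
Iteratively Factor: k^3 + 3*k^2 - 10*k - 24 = (k + 2)*(k^2 + k - 12) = (k - 3)*(k + 2)*(k + 4)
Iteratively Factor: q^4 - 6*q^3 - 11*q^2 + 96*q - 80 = (q - 1)*(q^3 - 5*q^2 - 16*q + 80) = (q - 4)*(q - 1)*(q^2 - q - 20) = (q - 5)*(q - 4)*(q - 1)*(q + 4)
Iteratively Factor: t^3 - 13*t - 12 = (t - 4)*(t^2 + 4*t + 3) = (t - 4)*(t + 1)*(t + 3)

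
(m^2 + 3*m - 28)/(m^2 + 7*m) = (m - 4)/m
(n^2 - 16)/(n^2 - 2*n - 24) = (n - 4)/(n - 6)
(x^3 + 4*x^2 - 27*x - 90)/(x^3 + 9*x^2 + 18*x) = (x - 5)/x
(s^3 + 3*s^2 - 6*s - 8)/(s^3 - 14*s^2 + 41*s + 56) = (s^2 + 2*s - 8)/(s^2 - 15*s + 56)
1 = 1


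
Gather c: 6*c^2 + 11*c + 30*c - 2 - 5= 6*c^2 + 41*c - 7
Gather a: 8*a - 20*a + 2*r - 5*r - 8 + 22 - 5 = -12*a - 3*r + 9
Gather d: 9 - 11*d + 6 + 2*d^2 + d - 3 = 2*d^2 - 10*d + 12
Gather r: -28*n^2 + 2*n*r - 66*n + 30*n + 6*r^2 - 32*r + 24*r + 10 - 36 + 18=-28*n^2 - 36*n + 6*r^2 + r*(2*n - 8) - 8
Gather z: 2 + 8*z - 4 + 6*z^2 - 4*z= 6*z^2 + 4*z - 2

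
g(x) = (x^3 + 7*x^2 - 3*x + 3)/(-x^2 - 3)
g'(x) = 2*x*(x^3 + 7*x^2 - 3*x + 3)/(-x^2 - 3)^2 + (3*x^2 + 14*x - 3)/(-x^2 - 3) = (-x^4 - 12*x^2 - 36*x + 9)/(x^4 + 6*x^2 + 9)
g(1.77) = -4.10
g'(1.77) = -2.72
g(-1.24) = -3.43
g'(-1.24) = 1.59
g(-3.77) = -3.50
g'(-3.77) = -0.77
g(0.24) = -0.88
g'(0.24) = -0.04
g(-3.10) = -3.95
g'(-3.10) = -0.55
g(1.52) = -3.41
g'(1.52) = -2.79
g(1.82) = -4.24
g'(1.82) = -2.69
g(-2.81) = -4.09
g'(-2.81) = -0.40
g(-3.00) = -4.00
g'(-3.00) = -0.50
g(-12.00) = 4.63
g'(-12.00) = -1.02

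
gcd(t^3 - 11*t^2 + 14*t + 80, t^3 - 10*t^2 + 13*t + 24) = t - 8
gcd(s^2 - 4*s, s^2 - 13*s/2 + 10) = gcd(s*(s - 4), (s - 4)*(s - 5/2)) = s - 4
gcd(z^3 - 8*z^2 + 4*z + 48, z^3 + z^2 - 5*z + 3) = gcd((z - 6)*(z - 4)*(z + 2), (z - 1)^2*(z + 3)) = 1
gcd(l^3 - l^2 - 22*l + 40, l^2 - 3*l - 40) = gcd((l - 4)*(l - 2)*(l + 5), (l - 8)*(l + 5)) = l + 5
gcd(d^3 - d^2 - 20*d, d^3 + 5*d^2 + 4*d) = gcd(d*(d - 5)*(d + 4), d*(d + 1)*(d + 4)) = d^2 + 4*d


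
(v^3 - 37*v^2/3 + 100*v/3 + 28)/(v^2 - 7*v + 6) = (3*v^2 - 19*v - 14)/(3*(v - 1))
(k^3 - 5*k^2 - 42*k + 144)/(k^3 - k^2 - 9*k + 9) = (k^2 - 2*k - 48)/(k^2 + 2*k - 3)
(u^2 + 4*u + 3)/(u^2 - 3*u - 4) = (u + 3)/(u - 4)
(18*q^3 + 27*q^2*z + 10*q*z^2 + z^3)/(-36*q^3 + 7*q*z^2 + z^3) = (q + z)/(-2*q + z)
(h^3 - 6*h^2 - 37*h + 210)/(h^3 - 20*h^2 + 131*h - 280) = (h + 6)/(h - 8)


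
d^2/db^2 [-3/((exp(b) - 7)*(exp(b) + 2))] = (-12*exp(3*b) + 45*exp(2*b) - 243*exp(b) + 210)*exp(b)/(exp(6*b) - 15*exp(5*b) + 33*exp(4*b) + 295*exp(3*b) - 462*exp(2*b) - 2940*exp(b) - 2744)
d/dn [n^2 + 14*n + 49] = 2*n + 14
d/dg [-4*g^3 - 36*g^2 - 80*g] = -12*g^2 - 72*g - 80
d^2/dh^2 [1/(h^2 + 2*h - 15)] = 2*(-h^2 - 2*h + 4*(h + 1)^2 + 15)/(h^2 + 2*h - 15)^3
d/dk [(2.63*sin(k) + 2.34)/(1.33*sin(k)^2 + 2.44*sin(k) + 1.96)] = (-6.2244*sin(k) + 1.74895*cos(2*k) - 2.30375)*cos(k)/(1.33*sin(k)^2 + 2.44*sin(k) + 1.96)^2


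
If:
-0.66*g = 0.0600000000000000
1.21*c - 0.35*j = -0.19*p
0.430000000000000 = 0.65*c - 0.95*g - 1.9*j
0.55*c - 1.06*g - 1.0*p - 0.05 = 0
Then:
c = -0.06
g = -0.09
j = -0.20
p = 0.01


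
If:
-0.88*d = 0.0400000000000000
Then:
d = -0.05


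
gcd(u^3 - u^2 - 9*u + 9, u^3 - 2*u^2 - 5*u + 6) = u^2 - 4*u + 3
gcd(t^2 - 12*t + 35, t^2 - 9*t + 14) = t - 7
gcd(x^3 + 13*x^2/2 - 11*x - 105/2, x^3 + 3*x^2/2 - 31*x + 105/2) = x^2 + 4*x - 21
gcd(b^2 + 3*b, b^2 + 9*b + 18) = b + 3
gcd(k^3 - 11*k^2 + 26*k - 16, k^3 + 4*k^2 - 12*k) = k - 2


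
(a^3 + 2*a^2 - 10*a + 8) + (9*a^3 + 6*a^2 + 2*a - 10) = 10*a^3 + 8*a^2 - 8*a - 2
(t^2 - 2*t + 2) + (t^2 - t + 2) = 2*t^2 - 3*t + 4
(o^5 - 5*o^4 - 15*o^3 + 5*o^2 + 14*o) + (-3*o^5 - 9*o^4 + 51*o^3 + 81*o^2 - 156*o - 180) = -2*o^5 - 14*o^4 + 36*o^3 + 86*o^2 - 142*o - 180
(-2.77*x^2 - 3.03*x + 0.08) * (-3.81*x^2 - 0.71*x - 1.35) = 10.5537*x^4 + 13.511*x^3 + 5.586*x^2 + 4.0337*x - 0.108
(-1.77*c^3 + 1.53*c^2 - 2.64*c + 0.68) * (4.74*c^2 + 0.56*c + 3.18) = -8.3898*c^5 + 6.261*c^4 - 17.2854*c^3 + 6.6102*c^2 - 8.0144*c + 2.1624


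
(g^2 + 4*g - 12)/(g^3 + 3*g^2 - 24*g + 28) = (g + 6)/(g^2 + 5*g - 14)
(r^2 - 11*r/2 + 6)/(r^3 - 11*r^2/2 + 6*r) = 1/r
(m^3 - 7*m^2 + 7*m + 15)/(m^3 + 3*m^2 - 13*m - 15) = (m - 5)/(m + 5)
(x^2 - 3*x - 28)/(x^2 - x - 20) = (x - 7)/(x - 5)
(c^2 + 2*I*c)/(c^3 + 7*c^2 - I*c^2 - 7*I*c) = (c + 2*I)/(c^2 + c*(7 - I) - 7*I)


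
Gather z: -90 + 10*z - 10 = 10*z - 100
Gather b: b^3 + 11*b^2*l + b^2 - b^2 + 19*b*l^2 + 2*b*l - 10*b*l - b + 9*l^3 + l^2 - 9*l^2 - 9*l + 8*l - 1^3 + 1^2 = b^3 + 11*b^2*l + b*(19*l^2 - 8*l - 1) + 9*l^3 - 8*l^2 - l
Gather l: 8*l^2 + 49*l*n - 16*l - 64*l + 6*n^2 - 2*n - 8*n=8*l^2 + l*(49*n - 80) + 6*n^2 - 10*n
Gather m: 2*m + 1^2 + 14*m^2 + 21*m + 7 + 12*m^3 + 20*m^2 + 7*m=12*m^3 + 34*m^2 + 30*m + 8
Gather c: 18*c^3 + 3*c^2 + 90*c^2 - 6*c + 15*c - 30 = 18*c^3 + 93*c^2 + 9*c - 30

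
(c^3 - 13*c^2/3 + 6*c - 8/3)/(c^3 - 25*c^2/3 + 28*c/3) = (c^2 - 3*c + 2)/(c*(c - 7))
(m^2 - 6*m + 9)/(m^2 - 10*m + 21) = (m - 3)/(m - 7)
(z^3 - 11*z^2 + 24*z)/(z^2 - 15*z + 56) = z*(z - 3)/(z - 7)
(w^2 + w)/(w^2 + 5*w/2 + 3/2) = 2*w/(2*w + 3)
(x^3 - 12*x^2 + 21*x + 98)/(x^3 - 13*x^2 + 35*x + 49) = (x + 2)/(x + 1)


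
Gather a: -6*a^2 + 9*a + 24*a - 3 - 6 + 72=-6*a^2 + 33*a + 63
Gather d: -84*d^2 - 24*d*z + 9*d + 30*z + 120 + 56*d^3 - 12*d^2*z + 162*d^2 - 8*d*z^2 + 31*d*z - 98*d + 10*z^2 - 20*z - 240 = 56*d^3 + d^2*(78 - 12*z) + d*(-8*z^2 + 7*z - 89) + 10*z^2 + 10*z - 120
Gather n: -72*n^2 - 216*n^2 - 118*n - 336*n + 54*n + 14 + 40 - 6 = -288*n^2 - 400*n + 48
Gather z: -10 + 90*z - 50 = 90*z - 60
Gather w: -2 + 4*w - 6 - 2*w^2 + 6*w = -2*w^2 + 10*w - 8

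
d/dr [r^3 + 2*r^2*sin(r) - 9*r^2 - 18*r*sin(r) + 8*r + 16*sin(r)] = 2*r^2*cos(r) + 3*r^2 + 4*r*sin(r) - 18*r*cos(r) - 18*r - 18*sin(r) + 16*cos(r) + 8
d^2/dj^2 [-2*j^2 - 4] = -4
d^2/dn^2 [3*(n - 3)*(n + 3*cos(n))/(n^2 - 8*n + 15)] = 3*(-3*n^2*cos(n) + 6*n*sin(n) + 30*n*cos(n) - 30*sin(n) - 69*cos(n) + 10)/(n^3 - 15*n^2 + 75*n - 125)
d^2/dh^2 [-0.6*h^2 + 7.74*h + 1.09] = -1.20000000000000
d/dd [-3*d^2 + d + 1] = 1 - 6*d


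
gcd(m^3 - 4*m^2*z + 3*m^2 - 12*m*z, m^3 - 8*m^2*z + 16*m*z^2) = -m^2 + 4*m*z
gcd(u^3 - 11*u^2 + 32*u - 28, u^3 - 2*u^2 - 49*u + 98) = u^2 - 9*u + 14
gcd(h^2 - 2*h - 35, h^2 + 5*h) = h + 5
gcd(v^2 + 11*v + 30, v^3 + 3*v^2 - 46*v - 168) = v + 6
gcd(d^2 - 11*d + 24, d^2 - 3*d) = d - 3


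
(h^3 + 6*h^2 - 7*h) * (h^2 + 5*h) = h^5 + 11*h^4 + 23*h^3 - 35*h^2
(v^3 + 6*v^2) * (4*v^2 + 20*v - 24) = 4*v^5 + 44*v^4 + 96*v^3 - 144*v^2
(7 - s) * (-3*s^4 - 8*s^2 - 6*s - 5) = 3*s^5 - 21*s^4 + 8*s^3 - 50*s^2 - 37*s - 35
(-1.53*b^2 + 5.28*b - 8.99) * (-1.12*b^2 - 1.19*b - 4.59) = 1.7136*b^4 - 4.0929*b^3 + 10.8083*b^2 - 13.5371*b + 41.2641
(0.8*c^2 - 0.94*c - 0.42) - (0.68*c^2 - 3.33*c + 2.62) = 0.12*c^2 + 2.39*c - 3.04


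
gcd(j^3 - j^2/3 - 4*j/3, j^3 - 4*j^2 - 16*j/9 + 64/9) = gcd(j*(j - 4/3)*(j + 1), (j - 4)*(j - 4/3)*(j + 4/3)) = j - 4/3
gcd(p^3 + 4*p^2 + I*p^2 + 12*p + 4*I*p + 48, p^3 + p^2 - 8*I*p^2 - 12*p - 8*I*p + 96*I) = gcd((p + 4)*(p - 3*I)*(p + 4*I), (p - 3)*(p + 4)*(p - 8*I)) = p + 4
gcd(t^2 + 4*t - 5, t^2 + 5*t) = t + 5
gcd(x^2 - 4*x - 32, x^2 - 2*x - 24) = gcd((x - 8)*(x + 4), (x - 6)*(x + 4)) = x + 4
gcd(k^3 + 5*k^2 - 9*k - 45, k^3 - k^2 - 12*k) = k + 3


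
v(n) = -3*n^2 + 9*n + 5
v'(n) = 9 - 6*n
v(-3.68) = -68.75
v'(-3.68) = 31.08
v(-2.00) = -25.00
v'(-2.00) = 21.00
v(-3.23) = -55.37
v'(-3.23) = 28.38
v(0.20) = 6.68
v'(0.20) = 7.80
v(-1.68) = -18.59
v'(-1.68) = 19.08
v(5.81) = -43.98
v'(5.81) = -25.86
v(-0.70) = -2.77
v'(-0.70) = 13.20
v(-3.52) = -63.85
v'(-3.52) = 30.12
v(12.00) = -319.00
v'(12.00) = -63.00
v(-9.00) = -319.00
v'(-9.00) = 63.00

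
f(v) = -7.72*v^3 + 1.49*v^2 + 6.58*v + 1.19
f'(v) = -23.16*v^2 + 2.98*v + 6.58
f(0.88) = 2.87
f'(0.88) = -8.73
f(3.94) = -421.93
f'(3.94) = -341.21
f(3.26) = -228.99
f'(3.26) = -229.84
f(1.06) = 0.64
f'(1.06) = -16.28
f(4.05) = -460.56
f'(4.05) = -361.23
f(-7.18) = 2888.29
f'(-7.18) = -1208.77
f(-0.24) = -0.20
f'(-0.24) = 4.53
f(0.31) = 3.14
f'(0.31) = 5.28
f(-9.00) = 5690.54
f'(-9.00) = -1896.20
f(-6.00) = 1682.87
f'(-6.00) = -845.06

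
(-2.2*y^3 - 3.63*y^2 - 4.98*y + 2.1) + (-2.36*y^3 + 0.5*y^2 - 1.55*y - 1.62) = -4.56*y^3 - 3.13*y^2 - 6.53*y + 0.48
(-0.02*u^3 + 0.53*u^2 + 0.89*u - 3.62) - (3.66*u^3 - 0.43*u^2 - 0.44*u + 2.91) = -3.68*u^3 + 0.96*u^2 + 1.33*u - 6.53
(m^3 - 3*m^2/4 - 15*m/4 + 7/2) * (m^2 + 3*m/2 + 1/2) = m^5 + 3*m^4/4 - 35*m^3/8 - 5*m^2/2 + 27*m/8 + 7/4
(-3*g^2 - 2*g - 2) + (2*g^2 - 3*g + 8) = -g^2 - 5*g + 6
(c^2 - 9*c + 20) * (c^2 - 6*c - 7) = c^4 - 15*c^3 + 67*c^2 - 57*c - 140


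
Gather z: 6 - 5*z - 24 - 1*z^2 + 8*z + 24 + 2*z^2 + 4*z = z^2 + 7*z + 6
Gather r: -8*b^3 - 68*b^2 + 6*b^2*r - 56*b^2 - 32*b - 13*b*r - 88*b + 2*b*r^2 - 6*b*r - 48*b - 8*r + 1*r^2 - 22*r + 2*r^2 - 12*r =-8*b^3 - 124*b^2 - 168*b + r^2*(2*b + 3) + r*(6*b^2 - 19*b - 42)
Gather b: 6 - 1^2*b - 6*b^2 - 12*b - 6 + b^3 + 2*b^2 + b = b^3 - 4*b^2 - 12*b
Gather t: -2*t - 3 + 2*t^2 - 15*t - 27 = 2*t^2 - 17*t - 30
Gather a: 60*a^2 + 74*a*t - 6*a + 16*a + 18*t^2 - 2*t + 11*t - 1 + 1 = 60*a^2 + a*(74*t + 10) + 18*t^2 + 9*t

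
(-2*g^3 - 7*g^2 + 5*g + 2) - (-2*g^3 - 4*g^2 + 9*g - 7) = -3*g^2 - 4*g + 9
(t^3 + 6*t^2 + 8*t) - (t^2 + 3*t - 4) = t^3 + 5*t^2 + 5*t + 4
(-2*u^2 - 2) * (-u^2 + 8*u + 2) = 2*u^4 - 16*u^3 - 2*u^2 - 16*u - 4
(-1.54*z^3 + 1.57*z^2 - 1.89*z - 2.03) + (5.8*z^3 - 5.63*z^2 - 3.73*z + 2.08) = 4.26*z^3 - 4.06*z^2 - 5.62*z + 0.0500000000000003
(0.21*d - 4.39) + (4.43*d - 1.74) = 4.64*d - 6.13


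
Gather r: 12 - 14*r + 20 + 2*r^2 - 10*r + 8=2*r^2 - 24*r + 40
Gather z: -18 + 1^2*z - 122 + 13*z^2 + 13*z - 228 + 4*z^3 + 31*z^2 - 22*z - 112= 4*z^3 + 44*z^2 - 8*z - 480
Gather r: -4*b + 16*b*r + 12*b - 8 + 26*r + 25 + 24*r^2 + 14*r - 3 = 8*b + 24*r^2 + r*(16*b + 40) + 14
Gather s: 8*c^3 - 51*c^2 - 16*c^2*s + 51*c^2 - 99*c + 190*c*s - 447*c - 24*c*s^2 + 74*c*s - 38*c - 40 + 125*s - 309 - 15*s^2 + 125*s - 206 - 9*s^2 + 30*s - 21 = 8*c^3 - 584*c + s^2*(-24*c - 24) + s*(-16*c^2 + 264*c + 280) - 576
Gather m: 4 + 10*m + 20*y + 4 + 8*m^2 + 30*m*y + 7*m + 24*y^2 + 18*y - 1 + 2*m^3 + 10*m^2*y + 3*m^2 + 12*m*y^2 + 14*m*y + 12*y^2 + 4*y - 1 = 2*m^3 + m^2*(10*y + 11) + m*(12*y^2 + 44*y + 17) + 36*y^2 + 42*y + 6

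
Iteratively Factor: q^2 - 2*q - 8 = (q + 2)*(q - 4)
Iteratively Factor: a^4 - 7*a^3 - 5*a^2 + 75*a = (a - 5)*(a^3 - 2*a^2 - 15*a) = a*(a - 5)*(a^2 - 2*a - 15) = a*(a - 5)^2*(a + 3)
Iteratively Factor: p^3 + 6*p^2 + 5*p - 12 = (p + 4)*(p^2 + 2*p - 3) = (p - 1)*(p + 4)*(p + 3)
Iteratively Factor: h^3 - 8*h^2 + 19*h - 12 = (h - 3)*(h^2 - 5*h + 4) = (h - 4)*(h - 3)*(h - 1)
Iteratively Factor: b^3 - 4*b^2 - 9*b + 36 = (b - 4)*(b^2 - 9) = (b - 4)*(b + 3)*(b - 3)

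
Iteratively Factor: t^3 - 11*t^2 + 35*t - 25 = (t - 5)*(t^2 - 6*t + 5) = (t - 5)^2*(t - 1)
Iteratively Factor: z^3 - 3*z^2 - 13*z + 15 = (z - 1)*(z^2 - 2*z - 15) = (z - 1)*(z + 3)*(z - 5)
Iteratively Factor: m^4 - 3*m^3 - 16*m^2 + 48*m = (m - 4)*(m^3 + m^2 - 12*m) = (m - 4)*(m + 4)*(m^2 - 3*m) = m*(m - 4)*(m + 4)*(m - 3)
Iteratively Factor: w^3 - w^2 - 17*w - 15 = (w + 1)*(w^2 - 2*w - 15) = (w - 5)*(w + 1)*(w + 3)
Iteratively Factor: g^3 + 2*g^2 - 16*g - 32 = (g - 4)*(g^2 + 6*g + 8) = (g - 4)*(g + 2)*(g + 4)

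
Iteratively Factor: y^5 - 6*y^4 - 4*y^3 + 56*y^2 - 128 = (y + 2)*(y^4 - 8*y^3 + 12*y^2 + 32*y - 64) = (y + 2)^2*(y^3 - 10*y^2 + 32*y - 32) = (y - 4)*(y + 2)^2*(y^2 - 6*y + 8) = (y - 4)*(y - 2)*(y + 2)^2*(y - 4)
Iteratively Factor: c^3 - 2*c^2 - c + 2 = (c - 1)*(c^2 - c - 2) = (c - 2)*(c - 1)*(c + 1)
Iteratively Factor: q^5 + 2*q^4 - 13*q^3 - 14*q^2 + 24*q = (q)*(q^4 + 2*q^3 - 13*q^2 - 14*q + 24) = q*(q + 4)*(q^3 - 2*q^2 - 5*q + 6) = q*(q + 2)*(q + 4)*(q^2 - 4*q + 3) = q*(q - 1)*(q + 2)*(q + 4)*(q - 3)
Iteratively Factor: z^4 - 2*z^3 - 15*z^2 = (z + 3)*(z^3 - 5*z^2) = z*(z + 3)*(z^2 - 5*z) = z^2*(z + 3)*(z - 5)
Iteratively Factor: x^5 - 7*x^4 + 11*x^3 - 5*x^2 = (x - 5)*(x^4 - 2*x^3 + x^2) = (x - 5)*(x - 1)*(x^3 - x^2) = x*(x - 5)*(x - 1)*(x^2 - x) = x^2*(x - 5)*(x - 1)*(x - 1)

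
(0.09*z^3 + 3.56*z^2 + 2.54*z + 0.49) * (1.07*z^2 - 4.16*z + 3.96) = 0.0963*z^5 + 3.4348*z^4 - 11.7354*z^3 + 4.0555*z^2 + 8.02*z + 1.9404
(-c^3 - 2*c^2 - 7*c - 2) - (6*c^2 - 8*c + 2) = -c^3 - 8*c^2 + c - 4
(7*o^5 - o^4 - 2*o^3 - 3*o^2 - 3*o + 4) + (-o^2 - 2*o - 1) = 7*o^5 - o^4 - 2*o^3 - 4*o^2 - 5*o + 3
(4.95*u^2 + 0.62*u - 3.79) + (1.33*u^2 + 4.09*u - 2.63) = 6.28*u^2 + 4.71*u - 6.42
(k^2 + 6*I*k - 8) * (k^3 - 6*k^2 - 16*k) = k^5 - 6*k^4 + 6*I*k^4 - 24*k^3 - 36*I*k^3 + 48*k^2 - 96*I*k^2 + 128*k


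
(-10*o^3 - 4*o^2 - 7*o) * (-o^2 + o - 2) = 10*o^5 - 6*o^4 + 23*o^3 + o^2 + 14*o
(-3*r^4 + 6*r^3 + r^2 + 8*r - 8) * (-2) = 6*r^4 - 12*r^3 - 2*r^2 - 16*r + 16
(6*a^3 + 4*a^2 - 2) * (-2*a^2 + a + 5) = -12*a^5 - 2*a^4 + 34*a^3 + 24*a^2 - 2*a - 10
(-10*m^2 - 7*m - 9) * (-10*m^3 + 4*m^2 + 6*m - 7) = 100*m^5 + 30*m^4 + 2*m^3 - 8*m^2 - 5*m + 63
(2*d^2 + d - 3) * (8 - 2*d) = -4*d^3 + 14*d^2 + 14*d - 24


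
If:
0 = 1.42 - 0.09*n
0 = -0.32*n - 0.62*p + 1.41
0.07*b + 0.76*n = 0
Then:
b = -171.30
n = 15.78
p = -5.87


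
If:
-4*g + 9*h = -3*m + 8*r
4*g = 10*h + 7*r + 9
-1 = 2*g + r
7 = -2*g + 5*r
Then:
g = -1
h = -2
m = 22/3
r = 1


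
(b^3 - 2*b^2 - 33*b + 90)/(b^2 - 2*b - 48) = (b^2 - 8*b + 15)/(b - 8)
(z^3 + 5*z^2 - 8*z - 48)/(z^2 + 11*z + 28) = (z^2 + z - 12)/(z + 7)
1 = 1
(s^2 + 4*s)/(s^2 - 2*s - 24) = s/(s - 6)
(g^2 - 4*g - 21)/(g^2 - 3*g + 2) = (g^2 - 4*g - 21)/(g^2 - 3*g + 2)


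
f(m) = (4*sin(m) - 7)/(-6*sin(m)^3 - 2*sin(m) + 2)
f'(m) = (18*sin(m)^2*cos(m) + 2*cos(m))*(4*sin(m) - 7)/(-6*sin(m)^3 - 2*sin(m) + 2)^2 + 4*cos(m)/(-6*sin(m)^3 - 2*sin(m) + 2)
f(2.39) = 3.35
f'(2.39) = 22.21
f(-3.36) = -4.07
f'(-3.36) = 4.92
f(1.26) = 0.63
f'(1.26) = -0.93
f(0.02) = -3.53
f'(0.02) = -1.57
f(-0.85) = -1.65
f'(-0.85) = -1.76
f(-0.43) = -2.65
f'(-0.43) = -2.67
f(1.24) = 0.65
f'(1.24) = -1.03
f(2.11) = 1.02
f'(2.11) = 2.86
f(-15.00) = -1.94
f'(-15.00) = 2.25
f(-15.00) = -1.94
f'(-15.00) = 2.25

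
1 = 1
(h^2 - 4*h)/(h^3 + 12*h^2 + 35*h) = (h - 4)/(h^2 + 12*h + 35)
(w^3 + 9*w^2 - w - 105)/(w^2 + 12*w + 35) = w - 3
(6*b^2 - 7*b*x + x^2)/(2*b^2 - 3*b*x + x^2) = (-6*b + x)/(-2*b + x)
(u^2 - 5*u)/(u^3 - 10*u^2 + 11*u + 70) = u/(u^2 - 5*u - 14)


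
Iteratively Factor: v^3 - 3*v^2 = (v - 3)*(v^2) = v*(v - 3)*(v)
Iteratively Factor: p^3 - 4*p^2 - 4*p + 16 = (p - 2)*(p^2 - 2*p - 8) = (p - 2)*(p + 2)*(p - 4)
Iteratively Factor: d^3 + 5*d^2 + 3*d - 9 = (d - 1)*(d^2 + 6*d + 9) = (d - 1)*(d + 3)*(d + 3)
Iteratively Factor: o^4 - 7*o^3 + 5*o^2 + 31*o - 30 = (o - 3)*(o^3 - 4*o^2 - 7*o + 10) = (o - 3)*(o + 2)*(o^2 - 6*o + 5) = (o - 3)*(o - 1)*(o + 2)*(o - 5)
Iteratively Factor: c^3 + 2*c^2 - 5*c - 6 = (c + 3)*(c^2 - c - 2) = (c + 1)*(c + 3)*(c - 2)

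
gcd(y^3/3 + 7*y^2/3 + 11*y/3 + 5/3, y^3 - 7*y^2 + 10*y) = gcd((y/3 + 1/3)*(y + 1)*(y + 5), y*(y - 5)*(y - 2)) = 1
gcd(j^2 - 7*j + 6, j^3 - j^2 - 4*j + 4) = j - 1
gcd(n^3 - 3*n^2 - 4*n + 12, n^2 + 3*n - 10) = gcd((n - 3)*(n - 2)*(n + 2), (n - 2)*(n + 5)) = n - 2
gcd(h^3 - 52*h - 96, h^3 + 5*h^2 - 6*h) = h + 6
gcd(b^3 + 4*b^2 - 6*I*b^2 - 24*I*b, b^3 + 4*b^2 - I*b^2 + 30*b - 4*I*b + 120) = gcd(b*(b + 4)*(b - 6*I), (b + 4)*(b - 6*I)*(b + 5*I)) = b^2 + b*(4 - 6*I) - 24*I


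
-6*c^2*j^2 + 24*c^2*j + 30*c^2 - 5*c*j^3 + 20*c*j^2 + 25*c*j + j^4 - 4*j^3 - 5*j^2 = (-6*c + j)*(c + j)*(j - 5)*(j + 1)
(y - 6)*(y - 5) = y^2 - 11*y + 30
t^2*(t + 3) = t^3 + 3*t^2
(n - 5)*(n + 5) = n^2 - 25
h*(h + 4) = h^2 + 4*h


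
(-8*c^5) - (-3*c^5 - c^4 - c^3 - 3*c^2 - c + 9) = -5*c^5 + c^4 + c^3 + 3*c^2 + c - 9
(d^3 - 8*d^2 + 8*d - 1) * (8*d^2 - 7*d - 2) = 8*d^5 - 71*d^4 + 118*d^3 - 48*d^2 - 9*d + 2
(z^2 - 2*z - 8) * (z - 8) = z^3 - 10*z^2 + 8*z + 64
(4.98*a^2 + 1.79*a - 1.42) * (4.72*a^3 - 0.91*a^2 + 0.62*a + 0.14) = 23.5056*a^5 + 3.917*a^4 - 5.2437*a^3 + 3.0992*a^2 - 0.6298*a - 0.1988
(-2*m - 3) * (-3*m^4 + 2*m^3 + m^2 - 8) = 6*m^5 + 5*m^4 - 8*m^3 - 3*m^2 + 16*m + 24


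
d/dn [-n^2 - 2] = -2*n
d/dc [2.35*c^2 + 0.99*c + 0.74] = 4.7*c + 0.99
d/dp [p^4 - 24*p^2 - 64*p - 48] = 4*p^3 - 48*p - 64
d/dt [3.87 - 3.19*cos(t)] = 3.19*sin(t)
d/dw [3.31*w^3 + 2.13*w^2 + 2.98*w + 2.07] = 9.93*w^2 + 4.26*w + 2.98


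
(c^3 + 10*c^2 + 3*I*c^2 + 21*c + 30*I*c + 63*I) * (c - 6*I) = c^4 + 10*c^3 - 3*I*c^3 + 39*c^2 - 30*I*c^2 + 180*c - 63*I*c + 378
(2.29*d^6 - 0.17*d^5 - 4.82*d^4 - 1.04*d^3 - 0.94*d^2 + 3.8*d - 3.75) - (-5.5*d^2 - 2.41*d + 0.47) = 2.29*d^6 - 0.17*d^5 - 4.82*d^4 - 1.04*d^3 + 4.56*d^2 + 6.21*d - 4.22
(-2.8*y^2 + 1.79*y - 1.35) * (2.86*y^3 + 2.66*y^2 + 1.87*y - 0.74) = -8.008*y^5 - 2.3286*y^4 - 4.3356*y^3 + 1.8283*y^2 - 3.8491*y + 0.999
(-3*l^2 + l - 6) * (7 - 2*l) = 6*l^3 - 23*l^2 + 19*l - 42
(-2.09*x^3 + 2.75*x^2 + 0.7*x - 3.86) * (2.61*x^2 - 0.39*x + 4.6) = -5.4549*x^5 + 7.9926*x^4 - 8.8595*x^3 + 2.3024*x^2 + 4.7254*x - 17.756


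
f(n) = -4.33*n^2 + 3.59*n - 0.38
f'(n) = 3.59 - 8.66*n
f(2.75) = -23.25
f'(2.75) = -20.22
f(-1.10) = -9.57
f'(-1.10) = 13.12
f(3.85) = -50.74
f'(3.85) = -29.75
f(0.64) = 0.14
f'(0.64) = -1.95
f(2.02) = -10.80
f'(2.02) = -13.90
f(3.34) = -36.69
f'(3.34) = -25.33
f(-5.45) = -148.56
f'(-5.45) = 50.79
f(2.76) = -23.46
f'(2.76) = -20.31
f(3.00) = -28.58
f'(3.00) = -22.39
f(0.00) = -0.38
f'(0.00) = 3.59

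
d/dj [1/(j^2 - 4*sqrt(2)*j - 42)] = 2*(-j + 2*sqrt(2))/(-j^2 + 4*sqrt(2)*j + 42)^2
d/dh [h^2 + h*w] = 2*h + w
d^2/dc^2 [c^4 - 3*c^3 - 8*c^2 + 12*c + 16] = 12*c^2 - 18*c - 16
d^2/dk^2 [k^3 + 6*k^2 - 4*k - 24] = 6*k + 12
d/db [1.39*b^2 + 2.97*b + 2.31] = 2.78*b + 2.97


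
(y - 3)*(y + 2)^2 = y^3 + y^2 - 8*y - 12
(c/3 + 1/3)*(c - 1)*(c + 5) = c^3/3 + 5*c^2/3 - c/3 - 5/3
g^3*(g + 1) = g^4 + g^3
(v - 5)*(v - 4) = v^2 - 9*v + 20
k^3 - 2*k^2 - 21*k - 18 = (k - 6)*(k + 1)*(k + 3)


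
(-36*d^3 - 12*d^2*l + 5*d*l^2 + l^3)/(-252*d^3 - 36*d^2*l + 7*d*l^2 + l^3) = (6*d^2 + d*l - l^2)/(42*d^2 - d*l - l^2)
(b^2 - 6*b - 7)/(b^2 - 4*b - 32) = (-b^2 + 6*b + 7)/(-b^2 + 4*b + 32)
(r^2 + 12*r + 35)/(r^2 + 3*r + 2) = (r^2 + 12*r + 35)/(r^2 + 3*r + 2)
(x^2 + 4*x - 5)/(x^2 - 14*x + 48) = (x^2 + 4*x - 5)/(x^2 - 14*x + 48)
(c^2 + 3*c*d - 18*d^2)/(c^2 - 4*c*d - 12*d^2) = (-c^2 - 3*c*d + 18*d^2)/(-c^2 + 4*c*d + 12*d^2)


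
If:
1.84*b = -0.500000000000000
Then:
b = -0.27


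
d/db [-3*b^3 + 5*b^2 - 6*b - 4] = -9*b^2 + 10*b - 6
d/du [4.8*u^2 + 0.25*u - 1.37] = 9.6*u + 0.25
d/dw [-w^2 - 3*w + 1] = -2*w - 3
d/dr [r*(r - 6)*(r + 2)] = 3*r^2 - 8*r - 12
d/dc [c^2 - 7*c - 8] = 2*c - 7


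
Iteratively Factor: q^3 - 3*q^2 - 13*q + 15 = (q - 5)*(q^2 + 2*q - 3) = (q - 5)*(q - 1)*(q + 3)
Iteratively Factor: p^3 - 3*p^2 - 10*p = (p)*(p^2 - 3*p - 10) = p*(p + 2)*(p - 5)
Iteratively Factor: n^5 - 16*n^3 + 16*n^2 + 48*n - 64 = (n - 2)*(n^4 + 2*n^3 - 12*n^2 - 8*n + 32) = (n - 2)^2*(n^3 + 4*n^2 - 4*n - 16) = (n - 2)^2*(n + 2)*(n^2 + 2*n - 8) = (n - 2)^2*(n + 2)*(n + 4)*(n - 2)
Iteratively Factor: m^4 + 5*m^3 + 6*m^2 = (m + 3)*(m^3 + 2*m^2) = m*(m + 3)*(m^2 + 2*m) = m^2*(m + 3)*(m + 2)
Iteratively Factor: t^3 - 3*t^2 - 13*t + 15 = (t - 5)*(t^2 + 2*t - 3) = (t - 5)*(t - 1)*(t + 3)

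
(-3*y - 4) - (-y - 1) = -2*y - 3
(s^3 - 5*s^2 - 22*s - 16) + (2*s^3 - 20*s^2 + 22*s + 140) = 3*s^3 - 25*s^2 + 124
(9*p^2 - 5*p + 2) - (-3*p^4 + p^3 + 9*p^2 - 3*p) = 3*p^4 - p^3 - 2*p + 2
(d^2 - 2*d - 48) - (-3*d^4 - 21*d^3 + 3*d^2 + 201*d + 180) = 3*d^4 + 21*d^3 - 2*d^2 - 203*d - 228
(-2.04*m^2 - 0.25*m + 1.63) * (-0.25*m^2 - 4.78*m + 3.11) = 0.51*m^4 + 9.8137*m^3 - 5.5569*m^2 - 8.5689*m + 5.0693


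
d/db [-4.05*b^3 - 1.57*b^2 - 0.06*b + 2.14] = -12.15*b^2 - 3.14*b - 0.06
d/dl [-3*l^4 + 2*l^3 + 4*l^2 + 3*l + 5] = -12*l^3 + 6*l^2 + 8*l + 3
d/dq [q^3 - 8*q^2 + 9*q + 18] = 3*q^2 - 16*q + 9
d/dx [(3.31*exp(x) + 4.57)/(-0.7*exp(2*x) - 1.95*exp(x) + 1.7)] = (2.317*exp(2*x) + 6.398*exp(x) + 14.5385)*exp(x)/(0.49*exp(4*x) + 2.73*exp(3*x) + 1.4225*exp(2*x) - 6.63*exp(x) + 2.89)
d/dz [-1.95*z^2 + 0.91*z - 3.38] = 0.91 - 3.9*z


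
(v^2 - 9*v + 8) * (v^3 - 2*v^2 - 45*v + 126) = v^5 - 11*v^4 - 19*v^3 + 515*v^2 - 1494*v + 1008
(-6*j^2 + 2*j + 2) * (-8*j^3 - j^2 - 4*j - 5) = 48*j^5 - 10*j^4 + 6*j^3 + 20*j^2 - 18*j - 10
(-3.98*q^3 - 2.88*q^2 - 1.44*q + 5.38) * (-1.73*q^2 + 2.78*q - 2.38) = 6.8854*q^5 - 6.082*q^4 + 3.9572*q^3 - 6.4562*q^2 + 18.3836*q - 12.8044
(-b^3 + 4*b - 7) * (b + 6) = -b^4 - 6*b^3 + 4*b^2 + 17*b - 42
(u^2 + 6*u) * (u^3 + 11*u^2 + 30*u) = u^5 + 17*u^4 + 96*u^3 + 180*u^2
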